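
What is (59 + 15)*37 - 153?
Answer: 2585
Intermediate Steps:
(59 + 15)*37 - 153 = 74*37 - 153 = 2738 - 153 = 2585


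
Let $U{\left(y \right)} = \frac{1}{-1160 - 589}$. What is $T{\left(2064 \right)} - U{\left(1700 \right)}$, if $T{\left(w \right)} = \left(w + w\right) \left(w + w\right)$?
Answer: $\frac{29803631617}{1749} \approx 1.704 \cdot 10^{7}$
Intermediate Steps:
$T{\left(w \right)} = 4 w^{2}$ ($T{\left(w \right)} = 2 w 2 w = 4 w^{2}$)
$U{\left(y \right)} = - \frac{1}{1749}$ ($U{\left(y \right)} = \frac{1}{-1749} = - \frac{1}{1749}$)
$T{\left(2064 \right)} - U{\left(1700 \right)} = 4 \cdot 2064^{2} - - \frac{1}{1749} = 4 \cdot 4260096 + \frac{1}{1749} = 17040384 + \frac{1}{1749} = \frac{29803631617}{1749}$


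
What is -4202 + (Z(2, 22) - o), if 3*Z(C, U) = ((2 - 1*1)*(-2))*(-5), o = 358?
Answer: -13670/3 ≈ -4556.7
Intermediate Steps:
Z(C, U) = 10/3 (Z(C, U) = (((2 - 1*1)*(-2))*(-5))/3 = (((2 - 1)*(-2))*(-5))/3 = ((1*(-2))*(-5))/3 = (-2*(-5))/3 = (⅓)*10 = 10/3)
-4202 + (Z(2, 22) - o) = -4202 + (10/3 - 1*358) = -4202 + (10/3 - 358) = -4202 - 1064/3 = -13670/3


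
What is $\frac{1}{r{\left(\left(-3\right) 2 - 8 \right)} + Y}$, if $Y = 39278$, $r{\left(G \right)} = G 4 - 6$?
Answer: $\frac{1}{39216} \approx 2.55 \cdot 10^{-5}$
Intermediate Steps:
$r{\left(G \right)} = -6 + 4 G$ ($r{\left(G \right)} = 4 G - 6 = -6 + 4 G$)
$\frac{1}{r{\left(\left(-3\right) 2 - 8 \right)} + Y} = \frac{1}{\left(-6 + 4 \left(\left(-3\right) 2 - 8\right)\right) + 39278} = \frac{1}{\left(-6 + 4 \left(-6 - 8\right)\right) + 39278} = \frac{1}{\left(-6 + 4 \left(-14\right)\right) + 39278} = \frac{1}{\left(-6 - 56\right) + 39278} = \frac{1}{-62 + 39278} = \frac{1}{39216}$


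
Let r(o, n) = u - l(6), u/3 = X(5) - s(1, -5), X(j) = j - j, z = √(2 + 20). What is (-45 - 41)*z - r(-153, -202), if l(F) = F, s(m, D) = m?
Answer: 9 - 86*√22 ≈ -394.38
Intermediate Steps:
z = √22 ≈ 4.6904
X(j) = 0
u = -3 (u = 3*(0 - 1*1) = 3*(0 - 1) = 3*(-1) = -3)
r(o, n) = -9 (r(o, n) = -3 - 1*6 = -3 - 6 = -9)
(-45 - 41)*z - r(-153, -202) = (-45 - 41)*√22 - 1*(-9) = -86*√22 + 9 = 9 - 86*√22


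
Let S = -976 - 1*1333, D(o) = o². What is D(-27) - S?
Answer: 3038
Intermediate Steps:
S = -2309 (S = -976 - 1333 = -2309)
D(-27) - S = (-27)² - 1*(-2309) = 729 + 2309 = 3038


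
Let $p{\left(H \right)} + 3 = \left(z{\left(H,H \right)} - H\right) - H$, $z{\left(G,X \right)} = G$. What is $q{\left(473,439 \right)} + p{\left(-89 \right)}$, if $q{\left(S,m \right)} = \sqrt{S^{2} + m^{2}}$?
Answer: $86 + 5 \sqrt{16658} \approx 731.33$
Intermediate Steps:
$p{\left(H \right)} = -3 - H$ ($p{\left(H \right)} = -3 + \left(\left(H - H\right) - H\right) = -3 + \left(0 - H\right) = -3 - H$)
$q{\left(473,439 \right)} + p{\left(-89 \right)} = \sqrt{473^{2} + 439^{2}} - -86 = \sqrt{223729 + 192721} + \left(-3 + 89\right) = \sqrt{416450} + 86 = 5 \sqrt{16658} + 86 = 86 + 5 \sqrt{16658}$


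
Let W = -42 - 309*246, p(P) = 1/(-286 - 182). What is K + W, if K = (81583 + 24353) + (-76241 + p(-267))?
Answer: -21696949/468 ≈ -46361.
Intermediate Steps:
p(P) = -1/468 (p(P) = 1/(-468) = -1/468)
W = -76056 (W = -42 - 76014 = -76056)
K = 13897259/468 (K = (81583 + 24353) + (-76241 - 1/468) = 105936 - 35680789/468 = 13897259/468 ≈ 29695.)
K + W = 13897259/468 - 76056 = -21696949/468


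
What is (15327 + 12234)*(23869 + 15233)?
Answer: 1077690222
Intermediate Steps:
(15327 + 12234)*(23869 + 15233) = 27561*39102 = 1077690222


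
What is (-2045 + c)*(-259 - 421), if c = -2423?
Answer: 3038240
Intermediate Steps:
(-2045 + c)*(-259 - 421) = (-2045 - 2423)*(-259 - 421) = -4468*(-680) = 3038240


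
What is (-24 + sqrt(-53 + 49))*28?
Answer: -672 + 56*I ≈ -672.0 + 56.0*I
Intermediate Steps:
(-24 + sqrt(-53 + 49))*28 = (-24 + sqrt(-4))*28 = (-24 + 2*I)*28 = -672 + 56*I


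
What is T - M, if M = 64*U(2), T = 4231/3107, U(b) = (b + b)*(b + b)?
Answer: -3177337/3107 ≈ -1022.6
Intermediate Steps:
U(b) = 4*b² (U(b) = (2*b)*(2*b) = 4*b²)
T = 4231/3107 (T = 4231*(1/3107) = 4231/3107 ≈ 1.3618)
M = 1024 (M = 64*(4*2²) = 64*(4*4) = 64*16 = 1024)
T - M = 4231/3107 - 1*1024 = 4231/3107 - 1024 = -3177337/3107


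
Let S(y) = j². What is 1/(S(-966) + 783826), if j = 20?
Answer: 1/784226 ≈ 1.2751e-6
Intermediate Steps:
S(y) = 400 (S(y) = 20² = 400)
1/(S(-966) + 783826) = 1/(400 + 783826) = 1/784226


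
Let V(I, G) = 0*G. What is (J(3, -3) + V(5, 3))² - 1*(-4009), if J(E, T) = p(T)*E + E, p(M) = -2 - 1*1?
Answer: 4045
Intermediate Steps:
p(M) = -3 (p(M) = -2 - 1 = -3)
J(E, T) = -2*E (J(E, T) = -3*E + E = -2*E)
V(I, G) = 0
(J(3, -3) + V(5, 3))² - 1*(-4009) = (-2*3 + 0)² - 1*(-4009) = (-6 + 0)² + 4009 = (-6)² + 4009 = 36 + 4009 = 4045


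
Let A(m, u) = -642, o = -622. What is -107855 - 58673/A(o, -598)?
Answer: -69184237/642 ≈ -1.0776e+5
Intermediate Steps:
-107855 - 58673/A(o, -598) = -107855 - 58673/(-642) = -107855 - 58673*(-1/642) = -107855 + 58673/642 = -69184237/642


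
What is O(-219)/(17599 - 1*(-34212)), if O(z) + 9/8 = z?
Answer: -1761/414488 ≈ -0.0042486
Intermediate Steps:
O(z) = -9/8 + z
O(-219)/(17599 - 1*(-34212)) = (-9/8 - 219)/(17599 - 1*(-34212)) = -1761/(8*(17599 + 34212)) = -1761/8/51811 = -1761/8*1/51811 = -1761/414488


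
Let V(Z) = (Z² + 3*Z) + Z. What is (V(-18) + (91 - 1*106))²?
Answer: 56169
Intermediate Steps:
V(Z) = Z² + 4*Z
(V(-18) + (91 - 1*106))² = (-18*(4 - 18) + (91 - 1*106))² = (-18*(-14) + (91 - 106))² = (252 - 15)² = 237² = 56169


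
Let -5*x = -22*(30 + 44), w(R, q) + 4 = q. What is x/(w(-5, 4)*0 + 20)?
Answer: 407/25 ≈ 16.280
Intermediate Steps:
w(R, q) = -4 + q
x = 1628/5 (x = -(-22)*(30 + 44)/5 = -(-22)*74/5 = -1/5*(-1628) = 1628/5 ≈ 325.60)
x/(w(-5, 4)*0 + 20) = 1628/(5*((-4 + 4)*0 + 20)) = 1628/(5*(0*0 + 20)) = 1628/(5*(0 + 20)) = (1628/5)/20 = (1628/5)*(1/20) = 407/25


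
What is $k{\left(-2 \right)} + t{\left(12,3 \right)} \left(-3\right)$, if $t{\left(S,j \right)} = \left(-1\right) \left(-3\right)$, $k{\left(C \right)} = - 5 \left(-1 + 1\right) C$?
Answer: $-9$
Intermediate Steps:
$k{\left(C \right)} = 0$ ($k{\left(C \right)} = \left(-5\right) 0 C = 0 C = 0$)
$t{\left(S,j \right)} = 3$
$k{\left(-2 \right)} + t{\left(12,3 \right)} \left(-3\right) = 0 + 3 \left(-3\right) = 0 - 9 = -9$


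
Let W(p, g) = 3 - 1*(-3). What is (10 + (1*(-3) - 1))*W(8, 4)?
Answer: 36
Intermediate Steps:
W(p, g) = 6 (W(p, g) = 3 + 3 = 6)
(10 + (1*(-3) - 1))*W(8, 4) = (10 + (1*(-3) - 1))*6 = (10 + (-3 - 1))*6 = (10 - 4)*6 = 6*6 = 36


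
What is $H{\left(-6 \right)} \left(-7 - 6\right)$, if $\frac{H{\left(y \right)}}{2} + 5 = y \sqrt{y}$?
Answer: $130 + 156 i \sqrt{6} \approx 130.0 + 382.12 i$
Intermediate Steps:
$H{\left(y \right)} = -10 + 2 y^{\frac{3}{2}}$ ($H{\left(y \right)} = -10 + 2 y \sqrt{y} = -10 + 2 y^{\frac{3}{2}}$)
$H{\left(-6 \right)} \left(-7 - 6\right) = \left(-10 + 2 \left(-6\right)^{\frac{3}{2}}\right) \left(-7 - 6\right) = \left(-10 + 2 \left(- 6 i \sqrt{6}\right)\right) \left(-13\right) = \left(-10 - 12 i \sqrt{6}\right) \left(-13\right) = 130 + 156 i \sqrt{6}$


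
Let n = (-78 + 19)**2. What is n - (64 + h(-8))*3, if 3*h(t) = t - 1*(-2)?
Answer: 3295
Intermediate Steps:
h(t) = 2/3 + t/3 (h(t) = (t - 1*(-2))/3 = (t + 2)/3 = (2 + t)/3 = 2/3 + t/3)
n = 3481 (n = (-59)**2 = 3481)
n - (64 + h(-8))*3 = 3481 - (64 + (2/3 + (1/3)*(-8)))*3 = 3481 - (64 + (2/3 - 8/3))*3 = 3481 - (64 - 2)*3 = 3481 - 62*3 = 3481 - 1*186 = 3481 - 186 = 3295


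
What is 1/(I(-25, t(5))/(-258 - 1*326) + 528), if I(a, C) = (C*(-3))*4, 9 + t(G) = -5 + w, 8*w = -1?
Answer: 1168/616365 ≈ 0.0018950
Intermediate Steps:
w = -⅛ (w = (⅛)*(-1) = -⅛ ≈ -0.12500)
t(G) = -113/8 (t(G) = -9 + (-5 - ⅛) = -9 - 41/8 = -113/8)
I(a, C) = -12*C (I(a, C) = -3*C*4 = -12*C)
1/(I(-25, t(5))/(-258 - 1*326) + 528) = 1/((-12*(-113/8))/(-258 - 1*326) + 528) = 1/(339/(2*(-258 - 326)) + 528) = 1/((339/2)/(-584) + 528) = 1/((339/2)*(-1/584) + 528) = 1/(-339/1168 + 528) = 1/(616365/1168) = 1168/616365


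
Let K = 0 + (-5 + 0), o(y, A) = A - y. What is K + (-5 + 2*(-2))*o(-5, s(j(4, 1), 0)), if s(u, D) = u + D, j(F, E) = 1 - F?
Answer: -23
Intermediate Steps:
s(u, D) = D + u
K = -5 (K = 0 - 5 = -5)
K + (-5 + 2*(-2))*o(-5, s(j(4, 1), 0)) = -5 + (-5 + 2*(-2))*((0 + (1 - 1*4)) - 1*(-5)) = -5 + (-5 - 4)*((0 + (1 - 4)) + 5) = -5 - 9*((0 - 3) + 5) = -5 - 9*(-3 + 5) = -5 - 9*2 = -5 - 18 = -23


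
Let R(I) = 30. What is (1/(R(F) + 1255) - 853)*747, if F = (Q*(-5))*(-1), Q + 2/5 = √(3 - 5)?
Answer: -818789688/1285 ≈ -6.3719e+5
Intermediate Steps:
Q = -⅖ + I*√2 (Q = -⅖ + √(3 - 5) = -⅖ + √(-2) = -⅖ + I*√2 ≈ -0.4 + 1.4142*I)
F = -2 + 5*I*√2 (F = ((-⅖ + I*√2)*(-5))*(-1) = (2 - 5*I*√2)*(-1) = -2 + 5*I*√2 ≈ -2.0 + 7.0711*I)
(1/(R(F) + 1255) - 853)*747 = (1/(30 + 1255) - 853)*747 = (1/1285 - 853)*747 = -1096104/1285*747 = -818789688/1285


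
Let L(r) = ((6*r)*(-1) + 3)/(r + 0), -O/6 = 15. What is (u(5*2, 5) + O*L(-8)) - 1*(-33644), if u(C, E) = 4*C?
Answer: 137031/4 ≈ 34258.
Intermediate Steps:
O = -90 (O = -6*15 = -90)
L(r) = (3 - 6*r)/r (L(r) = (-6*r + 3)/r = (3 - 6*r)/r)
(u(5*2, 5) + O*L(-8)) - 1*(-33644) = (4*(5*2) - 90*(-6 + 3/(-8))) - 1*(-33644) = (4*10 - 90*(-6 + 3*(-⅛))) + 33644 = (40 - 90*(-6 - 3/8)) + 33644 = (40 - 90*(-51/8)) + 33644 = (40 + 2295/4) + 33644 = 2455/4 + 33644 = 137031/4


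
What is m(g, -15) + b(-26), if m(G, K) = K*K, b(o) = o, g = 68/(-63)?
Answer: 199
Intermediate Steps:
g = -68/63 (g = 68*(-1/63) = -68/63 ≈ -1.0794)
m(G, K) = K²
m(g, -15) + b(-26) = (-15)² - 26 = 225 - 26 = 199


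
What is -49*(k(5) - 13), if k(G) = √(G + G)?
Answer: 637 - 49*√10 ≈ 482.05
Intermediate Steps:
k(G) = √2*√G (k(G) = √(2*G) = √2*√G)
-49*(k(5) - 13) = -49*(√2*√5 - 13) = -49*(√10 - 13) = -49*(-13 + √10) = 637 - 49*√10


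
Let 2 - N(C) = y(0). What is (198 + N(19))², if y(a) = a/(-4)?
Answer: 40000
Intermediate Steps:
y(a) = -a/4 (y(a) = a*(-¼) = -a/4)
N(C) = 2 (N(C) = 2 - (-1)*0/4 = 2 - 1*0 = 2 + 0 = 2)
(198 + N(19))² = (198 + 2)² = 200² = 40000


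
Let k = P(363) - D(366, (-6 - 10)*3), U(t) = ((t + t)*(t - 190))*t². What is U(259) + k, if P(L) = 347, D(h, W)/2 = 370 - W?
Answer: 2397608613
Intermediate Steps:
D(h, W) = 740 - 2*W (D(h, W) = 2*(370 - W) = 740 - 2*W)
U(t) = 2*t³*(-190 + t) (U(t) = ((2*t)*(-190 + t))*t² = (2*t*(-190 + t))*t² = 2*t³*(-190 + t))
k = -489 (k = 347 - (740 - 2*(-6 - 10)*3) = 347 - (740 - (-32)*3) = 347 - (740 - 2*(-48)) = 347 - (740 + 96) = 347 - 1*836 = 347 - 836 = -489)
U(259) + k = 2*259³*(-190 + 259) - 489 = 2*17373979*69 - 489 = 2397609102 - 489 = 2397608613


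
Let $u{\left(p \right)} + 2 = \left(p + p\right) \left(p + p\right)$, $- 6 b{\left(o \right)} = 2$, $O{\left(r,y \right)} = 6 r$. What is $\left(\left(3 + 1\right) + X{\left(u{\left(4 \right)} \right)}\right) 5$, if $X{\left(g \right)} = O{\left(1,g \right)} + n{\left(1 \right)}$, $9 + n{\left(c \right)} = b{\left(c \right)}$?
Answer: $\frac{10}{3} \approx 3.3333$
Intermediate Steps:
$b{\left(o \right)} = - \frac{1}{3}$ ($b{\left(o \right)} = \left(- \frac{1}{6}\right) 2 = - \frac{1}{3}$)
$n{\left(c \right)} = - \frac{28}{3}$ ($n{\left(c \right)} = -9 - \frac{1}{3} = - \frac{28}{3}$)
$u{\left(p \right)} = -2 + 4 p^{2}$ ($u{\left(p \right)} = -2 + \left(p + p\right) \left(p + p\right) = -2 + 2 p 2 p = -2 + 4 p^{2}$)
$X{\left(g \right)} = - \frac{10}{3}$ ($X{\left(g \right)} = 6 \cdot 1 - \frac{28}{3} = 6 - \frac{28}{3} = - \frac{10}{3}$)
$\left(\left(3 + 1\right) + X{\left(u{\left(4 \right)} \right)}\right) 5 = \left(\left(3 + 1\right) - \frac{10}{3}\right) 5 = \left(4 - \frac{10}{3}\right) 5 = \frac{2}{3} \cdot 5 = \frac{10}{3}$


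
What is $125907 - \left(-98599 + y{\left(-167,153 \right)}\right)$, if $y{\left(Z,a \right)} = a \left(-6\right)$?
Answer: $225424$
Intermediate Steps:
$y{\left(Z,a \right)} = - 6 a$
$125907 - \left(-98599 + y{\left(-167,153 \right)}\right) = 125907 + \left(98599 - \left(-6\right) 153\right) = 125907 + \left(98599 - -918\right) = 125907 + \left(98599 + 918\right) = 125907 + 99517 = 225424$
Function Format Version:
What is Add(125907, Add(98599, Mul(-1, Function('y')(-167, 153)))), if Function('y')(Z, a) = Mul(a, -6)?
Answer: 225424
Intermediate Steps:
Function('y')(Z, a) = Mul(-6, a)
Add(125907, Add(98599, Mul(-1, Function('y')(-167, 153)))) = Add(125907, Add(98599, Mul(-1, Mul(-6, 153)))) = Add(125907, Add(98599, Mul(-1, -918))) = Add(125907, Add(98599, 918)) = Add(125907, 99517) = 225424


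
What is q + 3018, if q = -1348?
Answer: 1670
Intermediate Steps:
q + 3018 = -1348 + 3018 = 1670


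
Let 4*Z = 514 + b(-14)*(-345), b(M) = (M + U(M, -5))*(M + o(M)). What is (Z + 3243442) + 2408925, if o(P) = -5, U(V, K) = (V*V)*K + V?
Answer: 8001271/2 ≈ 4.0006e+6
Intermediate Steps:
U(V, K) = V + K*V² (U(V, K) = V²*K + V = K*V² + V = V + K*V²)
b(M) = (-5 + M)*(M + M*(1 - 5*M)) (b(M) = (M + M*(1 - 5*M))*(M - 5) = (M + M*(1 - 5*M))*(-5 + M) = (-5 + M)*(M + M*(1 - 5*M)))
Z = -3303463/2 (Z = (514 - 14*(-10 - 5*(-14)² + 27*(-14))*(-345))/4 = (514 - 14*(-10 - 5*196 - 378)*(-345))/4 = (514 - 14*(-10 - 980 - 378)*(-345))/4 = (514 - 14*(-1368)*(-345))/4 = (514 + 19152*(-345))/4 = (514 - 6607440)/4 = (¼)*(-6606926) = -3303463/2 ≈ -1.6517e+6)
(Z + 3243442) + 2408925 = (-3303463/2 + 3243442) + 2408925 = 3183421/2 + 2408925 = 8001271/2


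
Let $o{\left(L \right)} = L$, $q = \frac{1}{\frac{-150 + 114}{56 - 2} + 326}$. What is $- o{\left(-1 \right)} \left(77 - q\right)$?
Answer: $\frac{75149}{976} \approx 76.997$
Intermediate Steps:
$q = \frac{3}{976}$ ($q = \frac{1}{- \frac{36}{54} + 326} = \frac{1}{\left(-36\right) \frac{1}{54} + 326} = \frac{1}{- \frac{2}{3} + 326} = \frac{1}{\frac{976}{3}} = \frac{3}{976} \approx 0.0030738$)
$- o{\left(-1 \right)} \left(77 - q\right) = - \left(-1\right) \left(77 - \frac{3}{976}\right) = - \frac{\left(-1\right) 75149}{976} = \left(-1\right) \left(- \frac{75149}{976}\right) = \frac{75149}{976}$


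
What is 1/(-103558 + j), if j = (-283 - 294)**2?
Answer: 1/229371 ≈ 4.3597e-6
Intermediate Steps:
j = 332929 (j = (-577)**2 = 332929)
1/(-103558 + j) = 1/(-103558 + 332929) = 1/229371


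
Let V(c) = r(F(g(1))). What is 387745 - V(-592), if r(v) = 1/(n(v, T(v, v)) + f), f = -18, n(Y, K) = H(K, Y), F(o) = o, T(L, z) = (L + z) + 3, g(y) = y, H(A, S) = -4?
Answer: 8530391/22 ≈ 3.8775e+5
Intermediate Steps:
T(L, z) = 3 + L + z
n(Y, K) = -4
r(v) = -1/22 (r(v) = 1/(-4 - 18) = 1/(-22) = -1/22)
V(c) = -1/22
387745 - V(-592) = 387745 - 1*(-1/22) = 387745 + 1/22 = 8530391/22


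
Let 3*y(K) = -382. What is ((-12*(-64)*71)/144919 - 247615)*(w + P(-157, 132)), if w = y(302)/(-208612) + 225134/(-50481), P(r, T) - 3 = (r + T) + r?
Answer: 34663968006051944142037/763066818803934 ≈ 4.5427e+7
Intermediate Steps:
P(r, T) = 3 + T + 2*r (P(r, T) = 3 + ((r + T) + r) = 3 + ((T + r) + r) = 3 + (T + 2*r) = 3 + T + 2*r)
y(K) = -382/3 (y(K) = (⅓)*(-382) = -382/3)
w = -23479613047/5265471186 (w = -382/3/(-208612) + 225134/(-50481) = -382/3*(-1/208612) + 225134*(-1/50481) = 191/312918 - 225134/50481 = -23479613047/5265471186 ≈ -4.4592)
((-12*(-64)*71)/144919 - 247615)*(w + P(-157, 132)) = ((-12*(-64)*71)/144919 - 247615)*(-23479613047/5265471186 + (3 + 132 + 2*(-157))) = ((768*71)*(1/144919) - 247615)*(-23479613047/5265471186 + (3 + 132 - 314)) = (54528*(1/144919) - 247615)*(-23479613047/5265471186 - 179) = (54528/144919 - 247615)*(-965998955341/5265471186) = -35884063657/144919*(-965998955341/5265471186) = 34663968006051944142037/763066818803934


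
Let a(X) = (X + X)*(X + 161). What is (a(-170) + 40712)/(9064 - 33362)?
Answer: -21886/12149 ≈ -1.8015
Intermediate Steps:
a(X) = 2*X*(161 + X) (a(X) = (2*X)*(161 + X) = 2*X*(161 + X))
(a(-170) + 40712)/(9064 - 33362) = (2*(-170)*(161 - 170) + 40712)/(9064 - 33362) = (2*(-170)*(-9) + 40712)/(-24298) = (3060 + 40712)*(-1/24298) = 43772*(-1/24298) = -21886/12149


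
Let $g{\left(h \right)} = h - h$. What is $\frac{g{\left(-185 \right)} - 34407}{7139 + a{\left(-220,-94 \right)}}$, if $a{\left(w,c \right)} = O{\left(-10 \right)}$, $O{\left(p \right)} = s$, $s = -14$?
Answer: $- \frac{11469}{2375} \approx -4.8291$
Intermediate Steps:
$O{\left(p \right)} = -14$
$a{\left(w,c \right)} = -14$
$g{\left(h \right)} = 0$
$\frac{g{\left(-185 \right)} - 34407}{7139 + a{\left(-220,-94 \right)}} = \frac{0 - 34407}{7139 - 14} = - \frac{34407}{7125} = \left(-34407\right) \frac{1}{7125} = - \frac{11469}{2375}$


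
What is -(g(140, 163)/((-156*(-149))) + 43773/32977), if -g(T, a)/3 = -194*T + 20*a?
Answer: -281825876/63876449 ≈ -4.4120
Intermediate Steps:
g(T, a) = -60*a + 582*T (g(T, a) = -3*(-194*T + 20*a) = -60*a + 582*T)
-(g(140, 163)/((-156*(-149))) + 43773/32977) = -((-60*163 + 582*140)/((-156*(-149))) + 43773/32977) = -((-9780 + 81480)/23244 + 43773*(1/32977)) = -(71700*(1/23244) + 43773/32977) = -(5975/1937 + 43773/32977) = -1*281825876/63876449 = -281825876/63876449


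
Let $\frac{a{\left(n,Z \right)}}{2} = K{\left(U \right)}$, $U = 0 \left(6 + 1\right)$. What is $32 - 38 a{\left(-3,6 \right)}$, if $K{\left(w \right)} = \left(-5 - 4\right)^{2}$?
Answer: $-6124$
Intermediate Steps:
$U = 0$ ($U = 0 \cdot 7 = 0$)
$K{\left(w \right)} = 81$ ($K{\left(w \right)} = \left(-9\right)^{2} = 81$)
$a{\left(n,Z \right)} = 162$ ($a{\left(n,Z \right)} = 2 \cdot 81 = 162$)
$32 - 38 a{\left(-3,6 \right)} = 32 - 6156 = -6124$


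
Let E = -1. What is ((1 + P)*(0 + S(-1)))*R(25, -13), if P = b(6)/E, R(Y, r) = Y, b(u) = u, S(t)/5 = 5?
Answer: -3125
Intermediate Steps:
S(t) = 25 (S(t) = 5*5 = 25)
P = -6 (P = 6/(-1) = 6*(-1) = -6)
((1 + P)*(0 + S(-1)))*R(25, -13) = ((1 - 6)*(0 + 25))*25 = -5*25*25 = -125*25 = -3125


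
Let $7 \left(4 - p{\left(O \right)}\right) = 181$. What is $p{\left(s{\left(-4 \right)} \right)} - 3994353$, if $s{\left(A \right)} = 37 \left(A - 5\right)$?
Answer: $- \frac{27960624}{7} \approx -3.9944 \cdot 10^{6}$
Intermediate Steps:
$s{\left(A \right)} = -185 + 37 A$ ($s{\left(A \right)} = 37 \left(-5 + A\right) = -185 + 37 A$)
$p{\left(O \right)} = - \frac{153}{7}$ ($p{\left(O \right)} = 4 - \frac{181}{7} = - \frac{153}{7}$)
$p{\left(s{\left(-4 \right)} \right)} - 3994353 = - \frac{153}{7} - 3994353 = - \frac{27960624}{7}$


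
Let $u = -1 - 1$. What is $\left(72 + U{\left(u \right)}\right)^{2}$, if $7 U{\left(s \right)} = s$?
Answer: $\frac{252004}{49} \approx 5142.9$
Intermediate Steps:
$u = -2$
$U{\left(s \right)} = \frac{s}{7}$
$\left(72 + U{\left(u \right)}\right)^{2} = \left(72 + \frac{1}{7} \left(-2\right)\right)^{2} = \left(72 - \frac{2}{7}\right)^{2} = \left(\frac{502}{7}\right)^{2} = \frac{252004}{49}$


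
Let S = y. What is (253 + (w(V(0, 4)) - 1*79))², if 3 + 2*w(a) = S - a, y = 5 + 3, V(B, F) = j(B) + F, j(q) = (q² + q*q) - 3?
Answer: 30976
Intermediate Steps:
j(q) = -3 + 2*q² (j(q) = (q² + q²) - 3 = 2*q² - 3 = -3 + 2*q²)
V(B, F) = -3 + F + 2*B² (V(B, F) = (-3 + 2*B²) + F = -3 + F + 2*B²)
y = 8
S = 8
w(a) = 5/2 - a/2 (w(a) = -3/2 + (8 - a)/2 = -3/2 + (4 - a/2) = 5/2 - a/2)
(253 + (w(V(0, 4)) - 1*79))² = (253 + ((5/2 - (-3 + 4 + 2*0²)/2) - 1*79))² = (253 + ((5/2 - (-3 + 4 + 2*0)/2) - 79))² = (253 + ((5/2 - (-3 + 4 + 0)/2) - 79))² = (253 + ((5/2 - ½*1) - 79))² = (253 + ((5/2 - ½) - 79))² = (253 + (2 - 79))² = (253 - 77)² = 176² = 30976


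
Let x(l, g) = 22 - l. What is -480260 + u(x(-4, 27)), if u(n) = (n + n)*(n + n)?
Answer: -477556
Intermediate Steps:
u(n) = 4*n² (u(n) = (2*n)*(2*n) = 4*n²)
-480260 + u(x(-4, 27)) = -480260 + 4*(22 - 1*(-4))² = -480260 + 4*(22 + 4)² = -480260 + 4*26² = -480260 + 4*676 = -480260 + 2704 = -477556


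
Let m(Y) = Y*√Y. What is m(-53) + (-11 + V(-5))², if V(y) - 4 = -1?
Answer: 64 - 53*I*√53 ≈ 64.0 - 385.85*I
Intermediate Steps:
V(y) = 3 (V(y) = 4 - 1 = 3)
m(Y) = Y^(3/2)
m(-53) + (-11 + V(-5))² = (-53)^(3/2) + (-11 + 3)² = -53*I*√53 + (-8)² = -53*I*√53 + 64 = 64 - 53*I*√53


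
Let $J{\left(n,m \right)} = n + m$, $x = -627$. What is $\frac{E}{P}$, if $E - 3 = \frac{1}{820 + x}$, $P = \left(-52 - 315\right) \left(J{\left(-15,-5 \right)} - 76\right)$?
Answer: $\frac{145}{1699944} \approx 8.5297 \cdot 10^{-5}$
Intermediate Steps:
$J{\left(n,m \right)} = m + n$
$P = 35232$ ($P = \left(-52 - 315\right) \left(\left(-5 - 15\right) - 76\right) = - 367 \left(-20 - 76\right) = \left(-367\right) \left(-96\right) = 35232$)
$E = \frac{580}{193}$ ($E = 3 + \frac{1}{820 - 627} = 3 + \frac{1}{193} = \frac{580}{193} \approx 3.0052$)
$\frac{E}{P} = \frac{580}{193 \cdot 35232} = \frac{580}{193} \cdot \frac{1}{35232} = \frac{145}{1699944}$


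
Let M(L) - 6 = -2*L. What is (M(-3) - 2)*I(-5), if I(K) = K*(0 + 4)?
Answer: -200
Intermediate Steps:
M(L) = 6 - 2*L
I(K) = 4*K (I(K) = K*4 = 4*K)
(M(-3) - 2)*I(-5) = ((6 - 2*(-3)) - 2)*(4*(-5)) = ((6 + 6) - 2)*(-20) = (12 - 2)*(-20) = 10*(-20) = -200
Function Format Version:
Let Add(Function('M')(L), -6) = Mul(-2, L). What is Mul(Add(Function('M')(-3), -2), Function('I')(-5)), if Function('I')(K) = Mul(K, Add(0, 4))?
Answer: -200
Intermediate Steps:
Function('M')(L) = Add(6, Mul(-2, L))
Function('I')(K) = Mul(4, K) (Function('I')(K) = Mul(K, 4) = Mul(4, K))
Mul(Add(Function('M')(-3), -2), Function('I')(-5)) = Mul(Add(Add(6, Mul(-2, -3)), -2), Mul(4, -5)) = Mul(Add(Add(6, 6), -2), -20) = Mul(Add(12, -2), -20) = Mul(10, -20) = -200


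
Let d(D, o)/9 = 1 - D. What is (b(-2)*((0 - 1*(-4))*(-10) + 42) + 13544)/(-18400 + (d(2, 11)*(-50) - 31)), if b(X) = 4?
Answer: -13552/17981 ≈ -0.75368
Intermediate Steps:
d(D, o) = 9 - 9*D (d(D, o) = 9*(1 - D) = 9 - 9*D)
(b(-2)*((0 - 1*(-4))*(-10) + 42) + 13544)/(-18400 + (d(2, 11)*(-50) - 31)) = (4*((0 - 1*(-4))*(-10) + 42) + 13544)/(-18400 + ((9 - 9*2)*(-50) - 31)) = (4*((0 + 4)*(-10) + 42) + 13544)/(-18400 + ((9 - 18)*(-50) - 31)) = (4*(4*(-10) + 42) + 13544)/(-18400 + (-9*(-50) - 31)) = (4*(-40 + 42) + 13544)/(-18400 + (450 - 31)) = (4*2 + 13544)/(-18400 + 419) = (8 + 13544)/(-17981) = 13552*(-1/17981) = -13552/17981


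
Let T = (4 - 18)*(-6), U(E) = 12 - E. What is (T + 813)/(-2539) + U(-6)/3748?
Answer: -1658127/4758086 ≈ -0.34849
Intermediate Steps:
T = 84 (T = -14*(-6) = 84)
(T + 813)/(-2539) + U(-6)/3748 = (84 + 813)/(-2539) + (12 - 1*(-6))/3748 = 897*(-1/2539) + (12 + 6)*(1/3748) = -897/2539 + 18*(1/3748) = -897/2539 + 9/1874 = -1658127/4758086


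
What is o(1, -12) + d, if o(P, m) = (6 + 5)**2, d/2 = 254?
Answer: 629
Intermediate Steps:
d = 508 (d = 2*254 = 508)
o(P, m) = 121 (o(P, m) = 11**2 = 121)
o(1, -12) + d = 121 + 508 = 629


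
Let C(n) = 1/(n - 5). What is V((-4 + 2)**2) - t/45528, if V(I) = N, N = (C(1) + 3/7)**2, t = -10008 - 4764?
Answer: 75711/212464 ≈ 0.35635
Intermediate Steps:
C(n) = 1/(-5 + n)
t = -14772
N = 25/784 (N = (1/(-5 + 1) + 3/7)**2 = (1/(-4) + 3*(1/7))**2 = (-1/4 + 3/7)**2 = (5/28)**2 = 25/784 ≈ 0.031888)
V(I) = 25/784
V((-4 + 2)**2) - t/45528 = 25/784 - (-14772)/45528 = 25/784 - 1*(-1231/3794) = 25/784 + 1231/3794 = 75711/212464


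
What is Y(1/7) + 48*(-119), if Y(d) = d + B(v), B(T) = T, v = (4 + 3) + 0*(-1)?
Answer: -39934/7 ≈ -5704.9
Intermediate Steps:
v = 7 (v = 7 + 0 = 7)
Y(d) = 7 + d (Y(d) = d + 7 = 7 + d)
Y(1/7) + 48*(-119) = (7 + 1/7) + 48*(-119) = (7 + ⅐) - 5712 = 50/7 - 5712 = -39934/7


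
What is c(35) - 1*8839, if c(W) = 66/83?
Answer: -733571/83 ≈ -8838.2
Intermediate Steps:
c(W) = 66/83 (c(W) = 66*(1/83) = 66/83)
c(35) - 1*8839 = 66/83 - 1*8839 = 66/83 - 8839 = -733571/83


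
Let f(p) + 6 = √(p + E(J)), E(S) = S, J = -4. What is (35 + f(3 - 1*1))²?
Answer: (29 + I*√2)² ≈ 839.0 + 82.024*I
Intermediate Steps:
f(p) = -6 + √(-4 + p) (f(p) = -6 + √(p - 4) = -6 + √(-4 + p))
(35 + f(3 - 1*1))² = (35 + (-6 + √(-4 + (3 - 1*1))))² = (35 + (-6 + √(-4 + (3 - 1))))² = (35 + (-6 + √(-4 + 2)))² = (35 + (-6 + √(-2)))² = (35 + (-6 + I*√2))² = (29 + I*√2)²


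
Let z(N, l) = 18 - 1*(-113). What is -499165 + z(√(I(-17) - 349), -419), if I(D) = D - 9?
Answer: -499034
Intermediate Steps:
I(D) = -9 + D
z(N, l) = 131 (z(N, l) = 18 + 113 = 131)
-499165 + z(√(I(-17) - 349), -419) = -499165 + 131 = -499034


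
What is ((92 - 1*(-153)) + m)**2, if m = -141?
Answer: 10816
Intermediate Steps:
((92 - 1*(-153)) + m)**2 = ((92 - 1*(-153)) - 141)**2 = ((92 + 153) - 141)**2 = (245 - 141)**2 = 104**2 = 10816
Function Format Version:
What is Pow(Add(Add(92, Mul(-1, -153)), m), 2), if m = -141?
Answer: 10816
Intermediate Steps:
Pow(Add(Add(92, Mul(-1, -153)), m), 2) = Pow(Add(Add(92, Mul(-1, -153)), -141), 2) = Pow(Add(Add(92, 153), -141), 2) = Pow(Add(245, -141), 2) = Pow(104, 2) = 10816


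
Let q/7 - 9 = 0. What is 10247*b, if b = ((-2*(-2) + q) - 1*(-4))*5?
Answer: 3637685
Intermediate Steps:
q = 63 (q = 63 + 7*0 = 63 + 0 = 63)
b = 355 (b = ((-2*(-2) + 63) - 1*(-4))*5 = ((4 + 63) + 4)*5 = (67 + 4)*5 = 71*5 = 355)
10247*b = 10247*355 = 3637685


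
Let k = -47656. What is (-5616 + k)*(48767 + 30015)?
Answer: -4196874704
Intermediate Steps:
(-5616 + k)*(48767 + 30015) = (-5616 - 47656)*(48767 + 30015) = -53272*78782 = -4196874704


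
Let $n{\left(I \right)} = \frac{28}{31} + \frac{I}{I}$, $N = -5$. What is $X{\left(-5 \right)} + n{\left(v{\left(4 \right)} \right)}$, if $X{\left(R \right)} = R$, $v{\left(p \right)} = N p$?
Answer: $- \frac{96}{31} \approx -3.0968$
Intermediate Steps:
$v{\left(p \right)} = - 5 p$
$n{\left(I \right)} = \frac{59}{31}$ ($n{\left(I \right)} = 28 \cdot \frac{1}{31} + 1 = \frac{28}{31} + 1 = \frac{59}{31}$)
$X{\left(-5 \right)} + n{\left(v{\left(4 \right)} \right)} = -5 + \frac{59}{31} = - \frac{96}{31}$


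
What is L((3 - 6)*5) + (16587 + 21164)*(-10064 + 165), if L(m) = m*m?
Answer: -373696924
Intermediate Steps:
L(m) = m**2
L((3 - 6)*5) + (16587 + 21164)*(-10064 + 165) = ((3 - 6)*5)**2 + (16587 + 21164)*(-10064 + 165) = (-3*5)**2 + 37751*(-9899) = (-15)**2 - 373697149 = 225 - 373697149 = -373696924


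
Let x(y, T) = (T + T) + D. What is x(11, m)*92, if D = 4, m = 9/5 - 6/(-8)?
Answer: 4186/5 ≈ 837.20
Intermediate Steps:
m = 51/20 (m = 9*(⅕) - 6*(-⅛) = 9/5 + ¾ = 51/20 ≈ 2.5500)
x(y, T) = 4 + 2*T (x(y, T) = (T + T) + 4 = 2*T + 4 = 4 + 2*T)
x(11, m)*92 = (4 + 2*(51/20))*92 = (4 + 51/10)*92 = (91/10)*92 = 4186/5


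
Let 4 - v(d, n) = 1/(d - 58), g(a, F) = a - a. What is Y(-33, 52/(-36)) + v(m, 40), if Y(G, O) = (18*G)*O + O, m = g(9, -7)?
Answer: 449219/522 ≈ 860.57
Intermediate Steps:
g(a, F) = 0
m = 0
Y(G, O) = O + 18*G*O (Y(G, O) = 18*G*O + O = O + 18*G*O)
v(d, n) = 4 - 1/(-58 + d) (v(d, n) = 4 - 1/(d - 58) = 4 - 1/(-58 + d))
Y(-33, 52/(-36)) + v(m, 40) = (52/(-36))*(1 + 18*(-33)) + (-233 + 4*0)/(-58 + 0) = (52*(-1/36))*(1 - 594) + (-233 + 0)/(-58) = -13/9*(-593) - 1/58*(-233) = 7709/9 + 233/58 = 449219/522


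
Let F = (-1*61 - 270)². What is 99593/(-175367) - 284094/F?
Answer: -60732221171/19213383887 ≈ -3.1609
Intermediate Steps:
F = 109561 (F = (-61 - 270)² = (-331)² = 109561)
99593/(-175367) - 284094/F = 99593/(-175367) - 284094/109561 = 99593*(-1/175367) - 284094*1/109561 = -99593/175367 - 284094/109561 = -60732221171/19213383887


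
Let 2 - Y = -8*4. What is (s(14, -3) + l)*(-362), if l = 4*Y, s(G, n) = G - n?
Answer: -55386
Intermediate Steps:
Y = 34 (Y = 2 - (-8)*4 = 2 - 1*(-32) = 2 + 32 = 34)
l = 136 (l = 4*34 = 136)
(s(14, -3) + l)*(-362) = ((14 - 1*(-3)) + 136)*(-362) = ((14 + 3) + 136)*(-362) = (17 + 136)*(-362) = 153*(-362) = -55386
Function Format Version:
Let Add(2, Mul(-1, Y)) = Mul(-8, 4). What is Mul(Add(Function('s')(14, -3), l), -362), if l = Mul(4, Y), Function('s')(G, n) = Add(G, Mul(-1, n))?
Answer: -55386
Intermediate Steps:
Y = 34 (Y = Add(2, Mul(-1, Mul(-8, 4))) = Add(2, Mul(-1, -32)) = Add(2, 32) = 34)
l = 136 (l = Mul(4, 34) = 136)
Mul(Add(Function('s')(14, -3), l), -362) = Mul(Add(Add(14, Mul(-1, -3)), 136), -362) = Mul(Add(Add(14, 3), 136), -362) = Mul(Add(17, 136), -362) = Mul(153, -362) = -55386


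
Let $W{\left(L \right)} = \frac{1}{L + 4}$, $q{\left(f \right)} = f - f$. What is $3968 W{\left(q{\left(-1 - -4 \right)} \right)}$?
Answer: $992$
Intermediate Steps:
$q{\left(f \right)} = 0$
$W{\left(L \right)} = \frac{1}{4 + L}$
$3968 W{\left(q{\left(-1 - -4 \right)} \right)} = \frac{3968}{4 + 0} = \frac{3968}{4} = 3968 \cdot \frac{1}{4} = 992$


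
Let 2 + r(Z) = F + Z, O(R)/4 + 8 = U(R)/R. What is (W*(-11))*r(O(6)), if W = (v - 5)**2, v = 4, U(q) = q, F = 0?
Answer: 330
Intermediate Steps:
O(R) = -28 (O(R) = -32 + 4*(R/R) = -32 + 4*1 = -32 + 4 = -28)
W = 1 (W = (4 - 5)**2 = (-1)**2 = 1)
r(Z) = -2 + Z (r(Z) = -2 + (0 + Z) = -2 + Z)
(W*(-11))*r(O(6)) = (1*(-11))*(-2 - 28) = -11*(-30) = 330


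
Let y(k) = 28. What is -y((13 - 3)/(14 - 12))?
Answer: -28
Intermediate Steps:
-y((13 - 3)/(14 - 12)) = -1*28 = -28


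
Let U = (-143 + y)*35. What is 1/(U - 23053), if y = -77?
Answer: -1/30753 ≈ -3.2517e-5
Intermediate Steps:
U = -7700 (U = (-143 - 77)*35 = -220*35 = -7700)
1/(U - 23053) = 1/(-7700 - 23053) = 1/(-30753) = -1/30753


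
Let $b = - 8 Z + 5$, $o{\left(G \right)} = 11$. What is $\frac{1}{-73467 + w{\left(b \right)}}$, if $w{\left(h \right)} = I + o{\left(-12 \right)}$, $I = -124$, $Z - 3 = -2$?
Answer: $- \frac{1}{73580} \approx -1.3591 \cdot 10^{-5}$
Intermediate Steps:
$Z = 1$ ($Z = 3 - 2 = 1$)
$b = -3$ ($b = \left(-8\right) 1 + 5 = -8 + 5 = -3$)
$w{\left(h \right)} = -113$ ($w{\left(h \right)} = -124 + 11 = -113$)
$\frac{1}{-73467 + w{\left(b \right)}} = \frac{1}{-73467 - 113} = \frac{1}{-73580} = - \frac{1}{73580}$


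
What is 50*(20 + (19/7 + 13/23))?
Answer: 187400/161 ≈ 1164.0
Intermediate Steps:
50*(20 + (19/7 + 13/23)) = 50*(20 + 528/161) = 50*(3748/161) = 187400/161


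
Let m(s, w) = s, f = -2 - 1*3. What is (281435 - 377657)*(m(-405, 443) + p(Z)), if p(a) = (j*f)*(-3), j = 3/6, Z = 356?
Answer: 38248245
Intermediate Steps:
j = 1/2 (j = 3*(1/6) = 1/2 ≈ 0.50000)
f = -5 (f = -2 - 3 = -5)
p(a) = 15/2 (p(a) = ((1/2)*(-5))*(-3) = -5/2*(-3) = 15/2)
(281435 - 377657)*(m(-405, 443) + p(Z)) = (281435 - 377657)*(-405 + 15/2) = -96222*(-795/2) = 38248245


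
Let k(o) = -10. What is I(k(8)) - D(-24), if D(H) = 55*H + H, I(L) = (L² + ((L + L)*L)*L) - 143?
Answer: -699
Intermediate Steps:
I(L) = -143 + L² + 2*L³ (I(L) = (L² + ((2*L)*L)*L) - 143 = (L² + (2*L²)*L) - 143 = (L² + 2*L³) - 143 = -143 + L² + 2*L³)
D(H) = 56*H
I(k(8)) - D(-24) = (-143 + (-10)² + 2*(-10)³) - 56*(-24) = (-143 + 100 + 2*(-1000)) - 1*(-1344) = (-143 + 100 - 2000) + 1344 = -2043 + 1344 = -699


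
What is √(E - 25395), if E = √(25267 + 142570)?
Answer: √(-25395 + √167837) ≈ 158.07*I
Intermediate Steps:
E = √167837 ≈ 409.68
√(E - 25395) = √(√167837 - 25395) = √(-25395 + √167837)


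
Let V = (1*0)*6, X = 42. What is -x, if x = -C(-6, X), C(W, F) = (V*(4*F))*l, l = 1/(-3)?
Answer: 0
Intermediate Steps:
l = -⅓ ≈ -0.33333
V = 0 (V = 0*6 = 0)
C(W, F) = 0 (C(W, F) = (0*(4*F))*(-⅓) = 0*(-⅓) = 0)
x = 0 (x = -1*0 = 0)
-x = -1*0 = 0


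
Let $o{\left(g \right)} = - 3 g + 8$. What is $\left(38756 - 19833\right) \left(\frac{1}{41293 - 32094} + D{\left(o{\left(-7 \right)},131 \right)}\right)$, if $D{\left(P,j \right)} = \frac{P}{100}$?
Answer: $\frac{5049999933}{919900} \approx 5489.7$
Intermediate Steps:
$o{\left(g \right)} = 8 - 3 g$
$D{\left(P,j \right)} = \frac{P}{100}$ ($D{\left(P,j \right)} = P \frac{1}{100} = \frac{P}{100}$)
$\left(38756 - 19833\right) \left(\frac{1}{41293 - 32094} + D{\left(o{\left(-7 \right)},131 \right)}\right) = \left(38756 - 19833\right) \left(\frac{1}{41293 - 32094} + \frac{8 - -21}{100}\right) = 18923 \left(\frac{1}{9199} + \frac{8 + 21}{100}\right) = 18923 \left(\frac{1}{9199} + \frac{1}{100} \cdot 29\right) = 18923 \left(\frac{1}{9199} + \frac{29}{100}\right) = 18923 \cdot \frac{266871}{919900} = \frac{5049999933}{919900}$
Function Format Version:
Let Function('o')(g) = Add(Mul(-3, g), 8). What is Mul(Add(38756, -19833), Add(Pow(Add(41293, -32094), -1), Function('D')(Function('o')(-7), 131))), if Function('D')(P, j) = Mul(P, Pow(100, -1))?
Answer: Rational(5049999933, 919900) ≈ 5489.7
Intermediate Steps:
Function('o')(g) = Add(8, Mul(-3, g))
Function('D')(P, j) = Mul(Rational(1, 100), P) (Function('D')(P, j) = Mul(P, Rational(1, 100)) = Mul(Rational(1, 100), P))
Mul(Add(38756, -19833), Add(Pow(Add(41293, -32094), -1), Function('D')(Function('o')(-7), 131))) = Mul(Add(38756, -19833), Add(Pow(Add(41293, -32094), -1), Mul(Rational(1, 100), Add(8, Mul(-3, -7))))) = Mul(18923, Add(Pow(9199, -1), Mul(Rational(1, 100), Add(8, 21)))) = Mul(18923, Add(Rational(1, 9199), Mul(Rational(1, 100), 29))) = Mul(18923, Add(Rational(1, 9199), Rational(29, 100))) = Mul(18923, Rational(266871, 919900)) = Rational(5049999933, 919900)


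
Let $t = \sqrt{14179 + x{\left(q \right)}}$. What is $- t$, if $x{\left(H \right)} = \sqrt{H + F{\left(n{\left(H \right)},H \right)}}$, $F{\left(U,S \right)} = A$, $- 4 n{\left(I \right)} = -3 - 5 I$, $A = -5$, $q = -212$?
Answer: $- \sqrt{14179 + i \sqrt{217}} \approx -119.08 - 0.061855 i$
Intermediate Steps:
$n{\left(I \right)} = \frac{3}{4} + \frac{5 I}{4}$ ($n{\left(I \right)} = - \frac{-3 - 5 I}{4} = \frac{3}{4} + \frac{5 I}{4}$)
$F{\left(U,S \right)} = -5$
$x{\left(H \right)} = \sqrt{-5 + H}$ ($x{\left(H \right)} = \sqrt{H - 5} = \sqrt{-5 + H}$)
$t = \sqrt{14179 + i \sqrt{217}}$ ($t = \sqrt{14179 + \sqrt{-5 - 212}} = \sqrt{14179 + \sqrt{-217}} = \sqrt{14179 + i \sqrt{217}} \approx 119.08 + 0.0619 i$)
$- t = - \sqrt{14179 + i \sqrt{217}}$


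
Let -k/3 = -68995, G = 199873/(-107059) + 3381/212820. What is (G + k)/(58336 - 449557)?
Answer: -523996156800991/990410579342220 ≈ -0.52907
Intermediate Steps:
G = -14058335127/7594765460 (G = 199873*(-1/107059) + 3381*(1/212820) = -199873/107059 + 1127/70940 = -14058335127/7594765460 ≈ -1.8511)
k = 206985 (k = -3*(-68995) = 206985)
(G + k)/(58336 - 449557) = (-14058335127/7594765460 + 206985)/(58336 - 449557) = (1571988470402973/7594765460)/(-391221) = (1571988470402973/7594765460)*(-1/391221) = -523996156800991/990410579342220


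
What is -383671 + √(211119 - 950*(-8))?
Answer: -383671 + √218719 ≈ -3.8320e+5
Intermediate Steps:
-383671 + √(211119 - 950*(-8)) = -383671 + √(211119 + 7600) = -383671 + √218719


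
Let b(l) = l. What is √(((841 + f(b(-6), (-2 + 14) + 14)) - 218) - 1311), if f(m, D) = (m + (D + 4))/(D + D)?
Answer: I*√116194/13 ≈ 26.221*I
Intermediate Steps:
f(m, D) = (4 + D + m)/(2*D) (f(m, D) = (m + (4 + D))/((2*D)) = (4 + D + m)*(1/(2*D)) = (4 + D + m)/(2*D))
√(((841 + f(b(-6), (-2 + 14) + 14)) - 218) - 1311) = √(((841 + (4 + ((-2 + 14) + 14) - 6)/(2*((-2 + 14) + 14))) - 218) - 1311) = √(((841 + (4 + (12 + 14) - 6)/(2*(12 + 14))) - 218) - 1311) = √(((841 + (½)*(4 + 26 - 6)/26) - 218) - 1311) = √(((841 + (½)*(1/26)*24) - 218) - 1311) = √(((841 + 6/13) - 218) - 1311) = √((10939/13 - 218) - 1311) = √(8105/13 - 1311) = √(-8938/13) = I*√116194/13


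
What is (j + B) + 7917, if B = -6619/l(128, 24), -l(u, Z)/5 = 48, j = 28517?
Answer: 8750779/240 ≈ 36462.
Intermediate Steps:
l(u, Z) = -240 (l(u, Z) = -5*48 = -240)
B = 6619/240 (B = -6619/(-240) = -6619*(-1/240) = 6619/240 ≈ 27.579)
(j + B) + 7917 = (28517 + 6619/240) + 7917 = 6850699/240 + 7917 = 8750779/240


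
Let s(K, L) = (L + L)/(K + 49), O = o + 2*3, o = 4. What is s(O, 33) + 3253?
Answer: 191993/59 ≈ 3254.1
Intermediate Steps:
O = 10 (O = 4 + 2*3 = 4 + 6 = 10)
s(K, L) = 2*L/(49 + K) (s(K, L) = (2*L)/(49 + K) = 2*L/(49 + K))
s(O, 33) + 3253 = 2*33/(49 + 10) + 3253 = 2*33/59 + 3253 = 2*33*(1/59) + 3253 = 66/59 + 3253 = 191993/59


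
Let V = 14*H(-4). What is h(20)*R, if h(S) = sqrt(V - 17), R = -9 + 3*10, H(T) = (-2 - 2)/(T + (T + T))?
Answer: 7*I*sqrt(111) ≈ 73.75*I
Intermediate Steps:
H(T) = -4/(3*T) (H(T) = -4/(T + 2*T) = -4*1/(3*T) = -4/(3*T))
V = 14/3 (V = 14*(-4/3/(-4)) = 14*(-4/3*(-1/4)) = 14*(1/3) = 14/3 ≈ 4.6667)
R = 21 (R = -9 + 30 = 21)
h(S) = I*sqrt(111)/3 (h(S) = sqrt(14/3 - 17) = sqrt(-37/3) = I*sqrt(111)/3)
h(20)*R = (I*sqrt(111)/3)*21 = 7*I*sqrt(111)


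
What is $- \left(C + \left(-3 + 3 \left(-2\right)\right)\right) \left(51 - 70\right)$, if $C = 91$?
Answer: $1558$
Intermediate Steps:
$- \left(C + \left(-3 + 3 \left(-2\right)\right)\right) \left(51 - 70\right) = - \left(91 + \left(-3 + 3 \left(-2\right)\right)\right) \left(51 - 70\right) = - \left(91 - 9\right) \left(-19\right) = - 82 \left(-19\right) = \left(-1\right) \left(-1558\right) = 1558$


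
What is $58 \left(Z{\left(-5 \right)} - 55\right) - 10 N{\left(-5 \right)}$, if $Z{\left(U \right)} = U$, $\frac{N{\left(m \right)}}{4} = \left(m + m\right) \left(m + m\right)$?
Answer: $-7480$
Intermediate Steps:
$N{\left(m \right)} = 16 m^{2}$ ($N{\left(m \right)} = 4 \left(m + m\right) \left(m + m\right) = 4 \cdot 2 m 2 m = 4 \cdot 4 m^{2} = 16 m^{2}$)
$58 \left(Z{\left(-5 \right)} - 55\right) - 10 N{\left(-5 \right)} = 58 \left(-5 - 55\right) - 10 \cdot 16 \left(-5\right)^{2} = 58 \left(-5 - 55\right) - 10 \cdot 16 \cdot 25 = 58 \left(-60\right) - 4000 = -3480 - 4000 = -7480$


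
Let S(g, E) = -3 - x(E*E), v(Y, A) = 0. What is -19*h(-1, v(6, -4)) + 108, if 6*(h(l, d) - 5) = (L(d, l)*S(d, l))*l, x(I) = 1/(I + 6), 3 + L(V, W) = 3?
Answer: 13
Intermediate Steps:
L(V, W) = 0 (L(V, W) = -3 + 3 = 0)
x(I) = 1/(6 + I)
S(g, E) = -3 - 1/(6 + E²) (S(g, E) = -3 - 1/(6 + E*E) = -3 - 1/(6 + E²))
h(l, d) = 5 (h(l, d) = 5 + ((0*((-19 - 3*l²)/(6 + l²)))*l)/6 = 5 + (0*l)/6 = 5 + (⅙)*0 = 5 + 0 = 5)
-19*h(-1, v(6, -4)) + 108 = -19*5 + 108 = -95 + 108 = 13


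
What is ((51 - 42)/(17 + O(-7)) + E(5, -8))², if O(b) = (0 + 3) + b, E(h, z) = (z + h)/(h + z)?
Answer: 484/169 ≈ 2.8639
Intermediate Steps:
E(h, z) = 1 (E(h, z) = (h + z)/(h + z) = 1)
O(b) = 3 + b
((51 - 42)/(17 + O(-7)) + E(5, -8))² = ((51 - 42)/(17 + (3 - 7)) + 1)² = (9/(17 - 4) + 1)² = (9/13 + 1)² = (22/13)² = 484/169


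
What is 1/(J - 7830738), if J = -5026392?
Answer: -1/12857130 ≈ -7.7778e-8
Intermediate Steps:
1/(J - 7830738) = 1/(-5026392 - 7830738) = 1/(-12857130) = -1/12857130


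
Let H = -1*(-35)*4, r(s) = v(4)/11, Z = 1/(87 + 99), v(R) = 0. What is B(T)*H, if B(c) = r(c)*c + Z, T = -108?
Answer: 70/93 ≈ 0.75269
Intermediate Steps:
Z = 1/186 ≈ 0.0053763
r(s) = 0 (r(s) = 0/11 = 0*(1/11) = 0)
H = 140 (H = 35*4 = 140)
B(c) = 1/186 (B(c) = 0*c + 1/186 = 0 + 1/186 = 1/186)
B(T)*H = (1/186)*140 = 70/93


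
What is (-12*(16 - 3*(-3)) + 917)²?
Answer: 380689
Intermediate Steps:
(-12*(16 - 3*(-3)) + 917)² = (-12*(16 + 9) + 917)² = (-12*25 + 917)² = (-300 + 917)² = 617² = 380689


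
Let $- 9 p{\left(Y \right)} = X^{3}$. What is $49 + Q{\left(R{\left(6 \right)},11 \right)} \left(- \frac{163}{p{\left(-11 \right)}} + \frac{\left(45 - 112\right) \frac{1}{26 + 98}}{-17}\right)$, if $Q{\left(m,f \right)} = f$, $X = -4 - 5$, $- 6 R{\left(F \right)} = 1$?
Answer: $\frac{4646705}{170748} \approx 27.214$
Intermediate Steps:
$R{\left(F \right)} = - \frac{1}{6}$ ($R{\left(F \right)} = \left(- \frac{1}{6}\right) 1 = - \frac{1}{6}$)
$X = -9$
$p{\left(Y \right)} = 81$ ($p{\left(Y \right)} = - \frac{\left(-9\right)^{3}}{9} = \left(- \frac{1}{9}\right) \left(-729\right) = 81$)
$49 + Q{\left(R{\left(6 \right)},11 \right)} \left(- \frac{163}{p{\left(-11 \right)}} + \frac{\left(45 - 112\right) \frac{1}{26 + 98}}{-17}\right) = 49 + 11 \left(- \frac{163}{81} + \frac{\left(45 - 112\right) \frac{1}{26 + 98}}{-17}\right) = 49 + 11 \left(\left(-163\right) \frac{1}{81} + - \frac{67}{124} \left(- \frac{1}{17}\right)\right) = 49 + 11 \left(- \frac{163}{81} + \left(-67\right) \frac{1}{124} \left(- \frac{1}{17}\right)\right) = 49 + 11 \left(- \frac{163}{81} - - \frac{67}{2108}\right) = 49 + 11 \left(- \frac{163}{81} + \frac{67}{2108}\right) = 49 + 11 \left(- \frac{338177}{170748}\right) = 49 - \frac{3719947}{170748} = \frac{4646705}{170748}$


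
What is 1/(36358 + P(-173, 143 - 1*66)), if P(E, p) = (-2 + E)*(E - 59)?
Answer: 1/76958 ≈ 1.2994e-5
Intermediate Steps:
P(E, p) = (-59 + E)*(-2 + E) (P(E, p) = (-2 + E)*(-59 + E) = (-59 + E)*(-2 + E))
1/(36358 + P(-173, 143 - 1*66)) = 1/(36358 + (118 + (-173)**2 - 61*(-173))) = 1/(36358 + (118 + 29929 + 10553)) = 1/(36358 + 40600) = 1/76958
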